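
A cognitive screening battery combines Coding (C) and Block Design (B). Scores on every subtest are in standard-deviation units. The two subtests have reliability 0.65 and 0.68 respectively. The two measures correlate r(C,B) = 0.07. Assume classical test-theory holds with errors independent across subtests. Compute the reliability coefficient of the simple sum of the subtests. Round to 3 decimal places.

0.687

Var(C+B) = 2 + 2·[0.07] = 2 + 0.14 = 2.14.
With uncorrelated errors the cross-covariances are all true-score covariance, so they carry over unchanged; only the diagonal terms shrink to ρᵢσᵢ².
True-score variance = [0.65 + 0.68] + 0.14 = 1.33 + 0.14 = 1.47.
Reliability = 1.47 / 2.14 = 0.687.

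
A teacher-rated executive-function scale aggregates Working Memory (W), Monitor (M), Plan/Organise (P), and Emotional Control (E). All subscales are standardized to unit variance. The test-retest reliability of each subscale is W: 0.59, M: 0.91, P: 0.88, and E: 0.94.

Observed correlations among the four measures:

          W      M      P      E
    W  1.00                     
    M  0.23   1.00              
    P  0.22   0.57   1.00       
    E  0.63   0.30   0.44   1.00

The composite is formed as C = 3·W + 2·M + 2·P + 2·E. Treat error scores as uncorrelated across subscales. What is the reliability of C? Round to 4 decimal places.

0.8927

Var(C) = 3² + 2² + 2² + 2² + 2·[6·0.23 + 6·0.22 + 6·0.63 + 4·0.57 + 4·0.30 + 4·0.44] = 21 + 23.44 = 44.44.
With uncorrelated errors the cross-covariances are all true-score covariance, so they carry over unchanged; only the diagonal terms shrink to ρᵢσᵢ².
True-score variance = [3²·0.59 + 2²·0.91 + 2²·0.88 + 2²·0.94] + 23.44 = 16.23 + 23.44 = 39.67.
Reliability = 39.67 / 44.44 = 0.8927.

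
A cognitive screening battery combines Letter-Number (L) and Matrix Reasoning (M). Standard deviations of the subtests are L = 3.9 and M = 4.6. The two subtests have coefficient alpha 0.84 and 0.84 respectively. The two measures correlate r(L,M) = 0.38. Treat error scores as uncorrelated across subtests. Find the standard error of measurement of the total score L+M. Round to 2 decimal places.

Var(total) = 36.37 + 13.6344 = 50.0044.
True-score variance = 30.5508 + 13.6344 = 44.1852, so reliability = 0.8836.
Error variance = 50.0044 − 44.1852 = 5.8192; SEM = √5.8192 = 2.41.

2.41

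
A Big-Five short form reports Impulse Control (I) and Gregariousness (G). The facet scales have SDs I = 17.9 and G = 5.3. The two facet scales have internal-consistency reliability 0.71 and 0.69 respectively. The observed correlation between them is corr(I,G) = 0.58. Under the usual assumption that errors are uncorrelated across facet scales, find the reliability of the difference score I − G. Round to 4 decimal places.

Var(I−G) = 17.9² + 5.3² − 2·17.9·5.3·0.58 = 348.5 − 110.049 = 238.451.
Because errors are independent across components, Cov(Tᵢ,Tⱼ) = Cov(Xᵢ,Xⱼ); the off-diagonal part of the true-score variance is the same as above.
True-score variance = [17.9²·0.71 + 5.3²·0.69] − 110.049 = 246.873 − 110.049 = 136.824.
Reliability = 136.824 / 238.451 = 0.5738.

0.5738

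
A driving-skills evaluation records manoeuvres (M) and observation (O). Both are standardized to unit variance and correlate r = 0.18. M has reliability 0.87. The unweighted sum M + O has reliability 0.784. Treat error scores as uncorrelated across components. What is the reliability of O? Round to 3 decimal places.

Var(M+O) = 2 + 2·0.18 = 2.360.
True-score variance = ρ_M + ρ_O + 2·0.18, so 0.784 = (0.87 + ρ_O + 0.36) / 2.360.
ρ_O = 0.784·2.360 − 0.87 − 0.36 = 0.620.

0.620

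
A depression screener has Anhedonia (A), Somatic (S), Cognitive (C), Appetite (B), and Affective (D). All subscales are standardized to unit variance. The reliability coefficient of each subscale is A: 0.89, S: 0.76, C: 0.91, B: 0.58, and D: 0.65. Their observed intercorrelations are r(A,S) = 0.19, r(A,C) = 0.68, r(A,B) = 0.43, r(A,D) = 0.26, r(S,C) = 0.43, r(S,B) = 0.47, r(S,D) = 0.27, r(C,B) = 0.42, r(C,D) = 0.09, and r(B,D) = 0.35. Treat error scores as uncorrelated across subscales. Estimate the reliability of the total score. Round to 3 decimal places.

0.901

Var(A+S+C+B+D) = 5 + 2·[0.19 + 0.68 + 0.43 + 0.26 + 0.43 + 0.47 + 0.27 + 0.42 + 0.09 + 0.35] = 5 + 7.18 = 12.18.
Under uncorrelated errors the observed covariances equal the true-score covariances, so only the own-variance terms attenuate.
True-score variance = [0.89 + 0.76 + 0.91 + 0.58 + 0.65] + 7.18 = 3.79 + 7.18 = 10.97.
Reliability = 10.97 / 12.18 = 0.901.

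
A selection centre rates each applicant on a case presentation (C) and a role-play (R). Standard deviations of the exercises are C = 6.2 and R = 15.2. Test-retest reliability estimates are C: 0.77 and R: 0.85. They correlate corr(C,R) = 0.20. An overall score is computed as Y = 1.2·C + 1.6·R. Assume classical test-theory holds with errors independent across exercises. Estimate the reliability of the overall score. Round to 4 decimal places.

Var(Y) = 1.2²·6.2² + 1.6²·15.2² + 2·[1.92·6.2·15.2·0.20] = 646.816 + 72.3763 = 719.192.
Because errors are independent across components, Cov(Tᵢ,Tⱼ) = Cov(Xᵢ,Xⱼ); the off-diagonal part of the true-score variance is the same as above.
True-score variance = [1.2²·6.2²·0.77 + 1.6²·15.2²·0.85] + 72.3763 = 545.365 + 72.3763 = 617.742.
Reliability = 617.742 / 719.192 = 0.8589.

0.8589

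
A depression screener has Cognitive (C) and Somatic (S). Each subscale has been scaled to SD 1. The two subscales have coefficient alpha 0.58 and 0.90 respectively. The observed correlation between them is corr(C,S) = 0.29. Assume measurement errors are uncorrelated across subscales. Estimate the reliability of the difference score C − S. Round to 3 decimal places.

0.634

Var(C−S) = 1 + 1 − 2·0.29 = 2 − 0.58 = 1.42.
With uncorrelated errors the cross-covariances are all true-score covariance, so they carry over unchanged; only the diagonal terms shrink to ρᵢσᵢ².
True-score variance = [0.58 + 0.90] − 0.58 = 1.48 − 0.58 = 0.9.
Reliability = 0.9 / 1.42 = 0.634.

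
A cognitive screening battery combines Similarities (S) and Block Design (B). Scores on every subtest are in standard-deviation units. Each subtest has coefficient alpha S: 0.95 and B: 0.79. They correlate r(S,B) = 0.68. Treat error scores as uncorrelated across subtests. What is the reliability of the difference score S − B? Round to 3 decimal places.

0.594

Var(S−B) = 1 + 1 − 2·0.68 = 2 − 1.36 = 0.64.
Under uncorrelated errors the observed covariances equal the true-score covariances, so only the own-variance terms attenuate.
True-score variance = [0.95 + 0.79] − 1.36 = 1.74 − 1.36 = 0.38.
Reliability = 0.38 / 0.64 = 0.594.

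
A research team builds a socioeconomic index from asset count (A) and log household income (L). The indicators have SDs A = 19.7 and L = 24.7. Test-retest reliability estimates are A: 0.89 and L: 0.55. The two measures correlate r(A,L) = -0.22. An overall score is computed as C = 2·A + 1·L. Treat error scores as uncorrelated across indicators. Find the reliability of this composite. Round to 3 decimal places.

Var(C) = 2²·19.7² + 24.7² + 2·[2·19.7·24.7·(-0.22)] = 2162.45 − 428.199 = 1734.25.
Under uncorrelated errors the observed covariances equal the true-score covariances, so only the own-variance terms attenuate.
True-score variance = [2²·19.7²·0.89 + 24.7²·0.55] − 428.199 = 1717.15 − 428.199 = 1288.95.
Reliability = 1288.95 / 1734.25 = 0.743.

0.743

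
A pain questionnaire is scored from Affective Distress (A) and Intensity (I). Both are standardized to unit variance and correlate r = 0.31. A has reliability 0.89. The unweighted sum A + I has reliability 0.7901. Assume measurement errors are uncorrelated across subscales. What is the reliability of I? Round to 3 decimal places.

Var(A+I) = 2 + 2·0.31 = 2.620.
True-score variance = ρ_A + ρ_I + 2·0.31, so 0.7901 = (0.89 + ρ_I + 0.62) / 2.620.
ρ_I = 0.7901·2.620 − 0.89 − 0.62 = 0.560.

0.560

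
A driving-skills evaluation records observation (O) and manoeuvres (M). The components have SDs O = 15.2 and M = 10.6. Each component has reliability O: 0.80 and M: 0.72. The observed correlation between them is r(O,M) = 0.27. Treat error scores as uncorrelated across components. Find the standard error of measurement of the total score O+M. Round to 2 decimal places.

Var(total) = 343.4 + 87.0048 = 430.405.
True-score variance = 265.731 + 87.0048 = 352.736, so reliability = 0.8195.
Error variance = 430.405 − 352.736 = 77.6688; SEM = √77.6688 = 8.81.

8.81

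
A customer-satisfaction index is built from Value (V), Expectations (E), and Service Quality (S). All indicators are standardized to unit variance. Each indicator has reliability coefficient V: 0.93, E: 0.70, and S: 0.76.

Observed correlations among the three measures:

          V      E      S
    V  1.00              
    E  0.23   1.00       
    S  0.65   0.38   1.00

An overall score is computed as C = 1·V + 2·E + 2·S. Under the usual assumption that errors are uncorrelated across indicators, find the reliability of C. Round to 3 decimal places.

0.857

Var(C) = 1 + 2² + 2² + 2·[2·0.23 + 2·0.65 + 4·0.38] = 9 + 6.56 = 15.56.
Under uncorrelated errors the observed covariances equal the true-score covariances, so only the own-variance terms attenuate.
True-score variance = [0.93 + 2²·0.70 + 2²·0.76] + 6.56 = 6.77 + 6.56 = 13.33.
Reliability = 13.33 / 15.56 = 0.857.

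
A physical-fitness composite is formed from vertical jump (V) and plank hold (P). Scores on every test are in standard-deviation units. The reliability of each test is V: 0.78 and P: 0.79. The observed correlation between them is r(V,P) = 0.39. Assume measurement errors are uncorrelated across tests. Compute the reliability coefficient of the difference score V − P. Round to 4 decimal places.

0.6475

Var(V−P) = 1 + 1 − 2·0.39 = 2 − 0.78 = 1.22.
Under uncorrelated errors the observed covariances equal the true-score covariances, so only the own-variance terms attenuate.
True-score variance = [0.78 + 0.79] − 0.78 = 1.57 − 0.78 = 0.79.
Reliability = 0.79 / 1.22 = 0.6475.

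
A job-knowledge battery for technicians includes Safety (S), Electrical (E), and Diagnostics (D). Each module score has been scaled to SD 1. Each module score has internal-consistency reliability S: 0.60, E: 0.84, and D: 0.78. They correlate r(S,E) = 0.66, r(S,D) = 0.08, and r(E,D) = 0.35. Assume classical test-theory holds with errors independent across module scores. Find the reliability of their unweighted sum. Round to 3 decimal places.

0.849

Var(S+E+D) = 3 + 2·[0.66 + 0.08 + 0.35] = 3 + 2.18 = 5.18.
Because errors are independent across components, Cov(Tᵢ,Tⱼ) = Cov(Xᵢ,Xⱼ); the off-diagonal part of the true-score variance is the same as above.
True-score variance = [0.60 + 0.84 + 0.78] + 2.18 = 2.22 + 2.18 = 4.4.
Reliability = 4.4 / 5.18 = 0.849.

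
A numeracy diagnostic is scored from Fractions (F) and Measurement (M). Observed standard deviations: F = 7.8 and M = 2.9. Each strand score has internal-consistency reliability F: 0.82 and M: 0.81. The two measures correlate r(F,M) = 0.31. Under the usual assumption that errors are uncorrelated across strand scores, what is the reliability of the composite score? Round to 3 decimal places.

Var(F+M) = 7.8² + 2.9² + 2·[7.8·2.9·0.31] = 69.25 + 14.0244 = 83.2744.
Because errors are independent across components, Cov(Tᵢ,Tⱼ) = Cov(Xᵢ,Xⱼ); the off-diagonal part of the true-score variance is the same as above.
True-score variance = [7.8²·0.82 + 2.9²·0.81] + 14.0244 = 56.7009 + 14.0244 = 70.7253.
Reliability = 70.7253 / 83.2744 = 0.849.

0.849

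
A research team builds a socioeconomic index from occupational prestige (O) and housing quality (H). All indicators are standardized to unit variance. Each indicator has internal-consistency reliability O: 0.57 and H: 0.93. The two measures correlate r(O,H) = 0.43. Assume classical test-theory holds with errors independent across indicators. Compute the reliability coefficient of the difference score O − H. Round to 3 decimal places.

Var(O−H) = 1 + 1 − 2·0.43 = 2 − 0.86 = 1.14.
Because errors are independent across components, Cov(Tᵢ,Tⱼ) = Cov(Xᵢ,Xⱼ); the off-diagonal part of the true-score variance is the same as above.
True-score variance = [0.57 + 0.93] − 0.86 = 1.5 − 0.86 = 0.64.
Reliability = 0.64 / 1.14 = 0.561.

0.561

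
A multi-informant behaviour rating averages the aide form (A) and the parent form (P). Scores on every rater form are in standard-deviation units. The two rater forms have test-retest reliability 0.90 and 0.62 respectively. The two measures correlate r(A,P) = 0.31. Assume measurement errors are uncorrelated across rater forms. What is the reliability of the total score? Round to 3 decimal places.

0.817

Var(A+P) = 2 + 2·[0.31] = 2 + 0.62 = 2.62.
Because errors are independent across components, Cov(Tᵢ,Tⱼ) = Cov(Xᵢ,Xⱼ); the off-diagonal part of the true-score variance is the same as above.
True-score variance = [0.90 + 0.62] + 0.62 = 1.52 + 0.62 = 2.14.
Reliability = 2.14 / 2.62 = 0.817.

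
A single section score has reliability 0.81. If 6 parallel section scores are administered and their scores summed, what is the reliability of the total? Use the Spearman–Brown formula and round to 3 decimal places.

0.962

ρ_k = kρ / (1 + (k−1)ρ) = 6·0.81 / (1 + 5·0.81) = 4.860 / 5.050 = 0.962.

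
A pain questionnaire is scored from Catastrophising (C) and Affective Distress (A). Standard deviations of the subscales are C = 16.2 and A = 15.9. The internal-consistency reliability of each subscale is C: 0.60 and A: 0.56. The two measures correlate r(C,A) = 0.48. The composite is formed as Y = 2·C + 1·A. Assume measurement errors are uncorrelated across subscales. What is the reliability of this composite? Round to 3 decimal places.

0.704

Var(Y) = 2²·16.2² + 15.9² + 2·[2·16.2·15.9·0.48] = 1302.57 + 494.554 = 1797.12.
Under uncorrelated errors the observed covariances equal the true-score covariances, so only the own-variance terms attenuate.
True-score variance = [2²·16.2²·0.60 + 15.9²·0.56] + 494.554 = 771.43 + 494.554 = 1265.98.
Reliability = 1265.98 / 1797.12 = 0.704.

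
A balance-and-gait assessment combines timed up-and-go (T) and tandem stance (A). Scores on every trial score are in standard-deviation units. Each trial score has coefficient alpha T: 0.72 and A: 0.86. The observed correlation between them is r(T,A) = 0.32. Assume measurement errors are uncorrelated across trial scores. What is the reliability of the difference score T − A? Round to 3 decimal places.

Var(T−A) = 1 + 1 − 2·0.32 = 2 − 0.64 = 1.36.
With uncorrelated errors the cross-covariances are all true-score covariance, so they carry over unchanged; only the diagonal terms shrink to ρᵢσᵢ².
True-score variance = [0.72 + 0.86] − 0.64 = 1.58 − 0.64 = 0.94.
Reliability = 0.94 / 1.36 = 0.691.

0.691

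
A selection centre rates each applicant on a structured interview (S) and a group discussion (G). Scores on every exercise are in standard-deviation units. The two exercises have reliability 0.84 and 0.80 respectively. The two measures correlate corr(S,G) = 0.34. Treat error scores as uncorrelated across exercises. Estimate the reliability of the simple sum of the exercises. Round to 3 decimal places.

Var(S+G) = 2 + 2·[0.34] = 2 + 0.68 = 2.68.
Under uncorrelated errors the observed covariances equal the true-score covariances, so only the own-variance terms attenuate.
True-score variance = [0.84 + 0.80] + 0.68 = 1.64 + 0.68 = 2.32.
Reliability = 2.32 / 2.68 = 0.866.

0.866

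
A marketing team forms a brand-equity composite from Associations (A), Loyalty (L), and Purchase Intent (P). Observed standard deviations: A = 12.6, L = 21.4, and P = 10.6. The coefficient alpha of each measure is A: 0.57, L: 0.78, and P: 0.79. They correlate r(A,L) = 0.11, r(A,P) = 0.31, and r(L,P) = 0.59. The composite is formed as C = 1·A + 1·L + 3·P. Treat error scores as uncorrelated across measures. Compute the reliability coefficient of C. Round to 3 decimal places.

Var(C) = 12.6² + 21.4² + 3²·10.6² + 2·[12.6·21.4·0.11 + 3·12.6·10.6·0.31 + 3·21.4·10.6·0.59] = 1627.96 + 1110.76 = 2738.72.
Because errors are independent across components, Cov(Tᵢ,Tⱼ) = Cov(Xᵢ,Xⱼ); the off-diagonal part of the true-score variance is the same as above.
True-score variance = [12.6²·0.57 + 21.4²·0.78 + 3²·10.6²·0.79] + 1110.76 = 1246.58 + 1110.76 = 2357.34.
Reliability = 2357.34 / 2738.72 = 0.861.

0.861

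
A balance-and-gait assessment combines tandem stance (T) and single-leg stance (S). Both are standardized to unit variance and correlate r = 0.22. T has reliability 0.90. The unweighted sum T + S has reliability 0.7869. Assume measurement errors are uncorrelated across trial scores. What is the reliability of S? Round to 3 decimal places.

0.580

Var(T+S) = 2 + 2·0.22 = 2.440.
True-score variance = ρ_T + ρ_S + 2·0.22, so 0.7869 = (0.90 + ρ_S + 0.44) / 2.440.
ρ_S = 0.7869·2.440 − 0.90 − 0.44 = 0.580.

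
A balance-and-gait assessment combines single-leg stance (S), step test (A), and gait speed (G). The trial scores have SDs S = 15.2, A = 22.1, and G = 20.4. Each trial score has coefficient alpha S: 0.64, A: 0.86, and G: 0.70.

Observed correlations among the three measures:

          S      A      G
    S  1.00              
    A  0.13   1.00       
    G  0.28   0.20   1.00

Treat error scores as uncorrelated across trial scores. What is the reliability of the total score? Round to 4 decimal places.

Var(S+A+G) = 15.2² + 22.1² + 20.4² + 2·[15.2·22.1·0.13 + 15.2·20.4·0.28 + 22.1·20.4·0.20] = 1135.61 + 441.32 = 1576.93.
Because errors are independent across components, Cov(Tᵢ,Tⱼ) = Cov(Xᵢ,Xⱼ); the off-diagonal part of the true-score variance is the same as above.
True-score variance = [15.2²·0.64 + 22.1²·0.86 + 20.4²·0.70] + 441.32 = 859.21 + 441.32 = 1300.53.
Reliability = 1300.53 / 1576.93 = 0.8247.

0.8247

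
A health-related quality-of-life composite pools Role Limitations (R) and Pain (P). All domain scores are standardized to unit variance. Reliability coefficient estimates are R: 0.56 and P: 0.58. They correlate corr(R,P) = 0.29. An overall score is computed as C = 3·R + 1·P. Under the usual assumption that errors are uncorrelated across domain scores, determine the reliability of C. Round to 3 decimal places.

Var(C) = 3² + 1 + 2·[3·0.29] = 10 + 1.74 = 11.74.
Because errors are independent across components, Cov(Tᵢ,Tⱼ) = Cov(Xᵢ,Xⱼ); the off-diagonal part of the true-score variance is the same as above.
True-score variance = [3²·0.56 + 0.58] + 1.74 = 5.62 + 1.74 = 7.36.
Reliability = 7.36 / 11.74 = 0.627.

0.627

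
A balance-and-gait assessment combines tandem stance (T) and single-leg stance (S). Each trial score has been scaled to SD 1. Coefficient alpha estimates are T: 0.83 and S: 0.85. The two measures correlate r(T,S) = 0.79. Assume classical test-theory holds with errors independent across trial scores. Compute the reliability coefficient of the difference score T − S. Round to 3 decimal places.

Var(T−S) = 1 + 1 − 2·0.79 = 2 − 1.58 = 0.42.
Under uncorrelated errors the observed covariances equal the true-score covariances, so only the own-variance terms attenuate.
True-score variance = [0.83 + 0.85] − 1.58 = 1.68 − 1.58 = 0.1.
Reliability = 0.1 / 0.42 = 0.238.

0.238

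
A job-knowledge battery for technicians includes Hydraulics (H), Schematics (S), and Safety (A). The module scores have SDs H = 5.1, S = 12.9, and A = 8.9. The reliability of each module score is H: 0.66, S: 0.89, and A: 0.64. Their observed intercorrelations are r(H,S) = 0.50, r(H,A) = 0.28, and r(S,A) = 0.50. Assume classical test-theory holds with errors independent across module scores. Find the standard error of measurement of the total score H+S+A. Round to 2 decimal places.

Var(total) = 271.63 + 206.018 = 477.648.
True-score variance = 215.966 + 206.018 = 421.984, so reliability = 0.8835.
Error variance = 477.648 − 421.984 = 55.6641; SEM = √55.6641 = 7.46.

7.46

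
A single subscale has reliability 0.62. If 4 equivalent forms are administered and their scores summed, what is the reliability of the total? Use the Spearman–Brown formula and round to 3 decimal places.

ρ_k = kρ / (1 + (k−1)ρ) = 4·0.62 / (1 + 3·0.62) = 2.480 / 2.860 = 0.867.

0.867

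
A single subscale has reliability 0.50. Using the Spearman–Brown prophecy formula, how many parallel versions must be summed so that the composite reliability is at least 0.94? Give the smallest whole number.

16

k ≥ ρ*(1−ρ₁)/(ρ₁(1−ρ*)) = 0.94·0.50 / (0.50·0.06) = 15.667.
Smallest integer k = 16.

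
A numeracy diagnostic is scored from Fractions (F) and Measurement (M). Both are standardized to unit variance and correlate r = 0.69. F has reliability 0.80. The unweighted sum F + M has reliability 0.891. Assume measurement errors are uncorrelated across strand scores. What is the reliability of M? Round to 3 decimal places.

Var(F+M) = 2 + 2·0.69 = 3.380.
True-score variance = ρ_F + ρ_M + 2·0.69, so 0.891 = (0.80 + ρ_M + 1.38) / 3.380.
ρ_M = 0.891·3.380 − 0.80 − 1.38 = 0.832.

0.832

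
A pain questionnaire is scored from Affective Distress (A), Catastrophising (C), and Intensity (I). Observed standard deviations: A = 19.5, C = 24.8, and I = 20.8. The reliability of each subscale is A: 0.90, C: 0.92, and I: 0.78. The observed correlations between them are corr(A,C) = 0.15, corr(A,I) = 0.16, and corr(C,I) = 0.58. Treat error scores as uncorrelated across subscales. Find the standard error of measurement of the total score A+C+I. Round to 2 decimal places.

Var(total) = 1427.93 + 873.246 = 2301.18.
True-score variance = 1245.52 + 873.246 = 2118.77, so reliability = 0.9207.
Error variance = 2301.18 − 2118.77 = 182.409; SEM = √182.409 = 13.51.

13.51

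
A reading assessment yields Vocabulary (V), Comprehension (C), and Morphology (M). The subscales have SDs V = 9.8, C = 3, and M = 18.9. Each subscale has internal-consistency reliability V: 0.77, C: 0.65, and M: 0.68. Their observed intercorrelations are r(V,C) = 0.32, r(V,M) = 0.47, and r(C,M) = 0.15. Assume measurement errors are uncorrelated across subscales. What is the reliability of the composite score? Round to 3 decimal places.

Var(V+C+M) = 9.8² + 3² + 18.9² + 2·[9.8·3·0.32 + 9.8·18.9·0.47 + 3·18.9·0.15] = 462.25 + 209.933 = 672.183.
With uncorrelated errors the cross-covariances are all true-score covariance, so they carry over unchanged; only the diagonal terms shrink to ρᵢσᵢ².
True-score variance = [9.8²·0.77 + 3²·0.65 + 18.9²·0.68] + 209.933 = 322.704 + 209.933 = 532.636.
Reliability = 532.636 / 672.183 = 0.792.

0.792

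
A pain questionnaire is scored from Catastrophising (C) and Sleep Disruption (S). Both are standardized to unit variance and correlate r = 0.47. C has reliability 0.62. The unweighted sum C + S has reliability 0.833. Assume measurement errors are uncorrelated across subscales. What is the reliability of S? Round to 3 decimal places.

Var(C+S) = 2 + 2·0.47 = 2.940.
True-score variance = ρ_C + ρ_S + 2·0.47, so 0.833 = (0.62 + ρ_S + 0.94) / 2.940.
ρ_S = 0.833·2.940 − 0.62 − 0.94 = 0.889.

0.889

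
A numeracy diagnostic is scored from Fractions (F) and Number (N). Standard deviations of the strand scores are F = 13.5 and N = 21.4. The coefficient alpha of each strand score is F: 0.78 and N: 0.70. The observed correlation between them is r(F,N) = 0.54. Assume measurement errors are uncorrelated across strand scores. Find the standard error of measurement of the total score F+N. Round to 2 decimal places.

Var(total) = 640.21 + 312.012 = 952.222.
True-score variance = 462.727 + 312.012 = 774.739, so reliability = 0.8136.
Error variance = 952.222 − 774.739 = 177.483; SEM = √177.483 = 13.32.

13.32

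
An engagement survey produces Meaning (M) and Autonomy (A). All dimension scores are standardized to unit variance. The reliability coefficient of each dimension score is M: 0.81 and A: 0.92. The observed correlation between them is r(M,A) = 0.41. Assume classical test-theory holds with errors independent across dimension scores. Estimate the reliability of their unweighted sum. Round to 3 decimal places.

Var(M+A) = 2 + 2·[0.41] = 2 + 0.82 = 2.82.
Under uncorrelated errors the observed covariances equal the true-score covariances, so only the own-variance terms attenuate.
True-score variance = [0.81 + 0.92] + 0.82 = 1.73 + 0.82 = 2.55.
Reliability = 2.55 / 2.82 = 0.904.

0.904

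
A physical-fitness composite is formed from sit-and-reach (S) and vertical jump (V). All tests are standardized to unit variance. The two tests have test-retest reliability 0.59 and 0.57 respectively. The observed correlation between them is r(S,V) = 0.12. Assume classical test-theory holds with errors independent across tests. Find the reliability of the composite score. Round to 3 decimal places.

Var(S+V) = 2 + 2·[0.12] = 2 + 0.24 = 2.24.
With uncorrelated errors the cross-covariances are all true-score covariance, so they carry over unchanged; only the diagonal terms shrink to ρᵢσᵢ².
True-score variance = [0.59 + 0.57] + 0.24 = 1.16 + 0.24 = 1.4.
Reliability = 1.4 / 2.24 = 0.625.

0.625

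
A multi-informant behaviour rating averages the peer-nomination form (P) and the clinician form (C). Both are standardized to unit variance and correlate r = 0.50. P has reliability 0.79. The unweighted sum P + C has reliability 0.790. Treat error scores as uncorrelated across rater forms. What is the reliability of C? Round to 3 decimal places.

0.580

Var(P+C) = 2 + 2·0.50 = 3.000.
True-score variance = ρ_P + ρ_C + 2·0.50, so 0.790 = (0.79 + ρ_C + 1.00) / 3.000.
ρ_C = 0.790·3.000 − 0.79 − 1.00 = 0.580.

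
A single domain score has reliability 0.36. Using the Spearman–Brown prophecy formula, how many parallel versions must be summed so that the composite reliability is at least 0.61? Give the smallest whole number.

3

k ≥ ρ*(1−ρ₁)/(ρ₁(1−ρ*)) = 0.61·0.64 / (0.36·0.39) = 2.781.
Smallest integer k = 3.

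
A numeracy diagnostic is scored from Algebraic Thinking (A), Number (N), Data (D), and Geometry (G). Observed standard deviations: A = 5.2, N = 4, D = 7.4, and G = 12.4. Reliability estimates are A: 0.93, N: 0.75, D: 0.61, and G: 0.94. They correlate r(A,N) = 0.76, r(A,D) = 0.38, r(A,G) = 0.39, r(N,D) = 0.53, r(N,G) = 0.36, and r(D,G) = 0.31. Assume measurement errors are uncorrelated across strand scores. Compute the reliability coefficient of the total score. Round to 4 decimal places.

0.9251

Var(A+N+D+G) = 5.2² + 4² + 7.4² + 12.4² + 2·[5.2·4·0.76 + 5.2·7.4·0.38 + 5.2·12.4·0.39 + 4·7.4·0.53 + 4·12.4·0.36 + 7.4·12.4·0.31] = 251.56 + 235.134 = 486.694.
With uncorrelated errors the cross-covariances are all true-score covariance, so they carry over unchanged; only the diagonal terms shrink to ρᵢσᵢ².
True-score variance = [5.2²·0.93 + 4²·0.75 + 7.4²·0.61 + 12.4²·0.94] + 235.134 = 215.085 + 235.134 = 450.22.
Reliability = 450.22 / 486.694 = 0.9251.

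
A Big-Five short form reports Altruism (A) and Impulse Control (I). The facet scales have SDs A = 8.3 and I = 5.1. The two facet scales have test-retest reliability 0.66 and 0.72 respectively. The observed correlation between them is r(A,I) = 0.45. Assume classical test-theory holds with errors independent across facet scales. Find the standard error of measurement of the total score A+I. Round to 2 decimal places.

5.54

Var(total) = 94.9 + 38.097 = 132.997.
True-score variance = 64.1946 + 38.097 = 102.292, so reliability = 0.7691.
Error variance = 132.997 − 102.292 = 30.7054; SEM = √30.7054 = 5.54.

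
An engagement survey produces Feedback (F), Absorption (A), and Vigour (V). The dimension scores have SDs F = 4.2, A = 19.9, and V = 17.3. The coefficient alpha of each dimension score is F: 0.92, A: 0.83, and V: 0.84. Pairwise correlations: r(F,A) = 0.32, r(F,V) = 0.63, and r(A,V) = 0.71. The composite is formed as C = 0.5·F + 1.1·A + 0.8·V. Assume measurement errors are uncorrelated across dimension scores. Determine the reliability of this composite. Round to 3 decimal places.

Var(C) = 0.5²·4.2² + 1.1²·19.9² + 0.8²·17.3² + 2·[0.55·4.2·19.9·0.32 + 0.4·4.2·17.3·0.63 + 0.88·19.9·17.3·0.71] = 675.128 + 496.241 = 1171.37.
With uncorrelated errors the cross-covariances are all true-score covariance, so they carry over unchanged; only the diagonal terms shrink to ρᵢσᵢ².
True-score variance = [0.5²·4.2²·0.92 + 1.1²·19.9²·0.83 + 0.8²·17.3²·0.84] + 496.241 = 562.668 + 496.241 = 1058.91.
Reliability = 1058.91 / 1171.37 = 0.904.

0.904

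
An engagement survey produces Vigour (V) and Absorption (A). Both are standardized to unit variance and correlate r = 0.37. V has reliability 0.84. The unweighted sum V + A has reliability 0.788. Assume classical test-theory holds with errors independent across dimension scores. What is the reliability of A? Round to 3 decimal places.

0.579

Var(V+A) = 2 + 2·0.37 = 2.740.
True-score variance = ρ_V + ρ_A + 2·0.37, so 0.788 = (0.84 + ρ_A + 0.74) / 2.740.
ρ_A = 0.788·2.740 − 0.84 − 0.74 = 0.579.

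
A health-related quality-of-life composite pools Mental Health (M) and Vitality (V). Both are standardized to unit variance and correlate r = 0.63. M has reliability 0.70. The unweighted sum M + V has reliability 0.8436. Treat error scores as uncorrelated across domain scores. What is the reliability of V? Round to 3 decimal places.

0.790

Var(M+V) = 2 + 2·0.63 = 3.260.
True-score variance = ρ_M + ρ_V + 2·0.63, so 0.8436 = (0.70 + ρ_V + 1.26) / 3.260.
ρ_V = 0.8436·3.260 − 0.70 − 1.26 = 0.790.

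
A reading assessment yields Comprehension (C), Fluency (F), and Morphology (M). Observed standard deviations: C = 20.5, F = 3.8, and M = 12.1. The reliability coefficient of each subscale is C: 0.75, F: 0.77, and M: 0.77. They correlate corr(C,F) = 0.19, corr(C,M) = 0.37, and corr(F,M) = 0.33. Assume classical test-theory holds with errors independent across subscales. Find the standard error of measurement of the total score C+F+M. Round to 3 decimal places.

11.919

Var(total) = 581.1 + 243.506 = 824.606.
True-score variance = 439.042 + 243.506 = 682.548, so reliability = 0.8277.
Error variance = 824.606 − 682.548 = 142.058; SEM = √142.058 = 11.919.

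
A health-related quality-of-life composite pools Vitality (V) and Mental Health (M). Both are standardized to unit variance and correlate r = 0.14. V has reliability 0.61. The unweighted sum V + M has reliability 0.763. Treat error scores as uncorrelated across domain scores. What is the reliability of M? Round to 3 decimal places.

Var(V+M) = 2 + 2·0.14 = 2.280.
True-score variance = ρ_V + ρ_M + 2·0.14, so 0.763 = (0.61 + ρ_M + 0.28) / 2.280.
ρ_M = 0.763·2.280 − 0.61 − 0.28 = 0.850.

0.850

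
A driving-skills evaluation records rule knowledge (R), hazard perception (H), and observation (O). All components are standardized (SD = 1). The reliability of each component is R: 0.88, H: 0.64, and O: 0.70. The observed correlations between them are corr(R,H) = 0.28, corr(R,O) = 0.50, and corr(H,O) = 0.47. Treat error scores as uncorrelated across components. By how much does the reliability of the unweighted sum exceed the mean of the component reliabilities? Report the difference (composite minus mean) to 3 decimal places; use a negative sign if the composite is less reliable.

Var(sum) = 3 + 2.5 = 5.5; true-score variance = 2.22 + 2.5 = 4.72; composite reliability = 0.8582.
Mean component reliability = 0.7400.
Difference = 0.8582 − 0.7400 = 0.118.

0.118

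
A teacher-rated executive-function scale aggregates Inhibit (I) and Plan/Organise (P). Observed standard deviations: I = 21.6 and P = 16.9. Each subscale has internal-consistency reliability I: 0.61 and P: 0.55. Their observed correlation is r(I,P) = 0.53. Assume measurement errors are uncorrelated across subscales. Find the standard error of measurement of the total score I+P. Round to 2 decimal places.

17.62

Var(total) = 752.17 + 386.942 = 1139.11.
True-score variance = 441.687 + 386.942 = 828.63, so reliability = 0.7274.
Error variance = 1139.11 − 828.63 = 310.483; SEM = √310.483 = 17.62.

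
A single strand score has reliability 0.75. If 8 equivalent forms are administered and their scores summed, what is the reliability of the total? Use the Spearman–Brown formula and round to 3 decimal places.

0.960

ρ_k = kρ / (1 + (k−1)ρ) = 8·0.75 / (1 + 7·0.75) = 6.000 / 6.250 = 0.960.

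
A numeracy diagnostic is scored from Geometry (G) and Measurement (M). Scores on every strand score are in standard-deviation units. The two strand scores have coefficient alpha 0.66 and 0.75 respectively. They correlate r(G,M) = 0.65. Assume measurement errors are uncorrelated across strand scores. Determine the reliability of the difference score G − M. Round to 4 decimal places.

0.1571

Var(G−M) = 1 + 1 − 2·0.65 = 2 − 1.3 = 0.7.
Because errors are independent across components, Cov(Tᵢ,Tⱼ) = Cov(Xᵢ,Xⱼ); the off-diagonal part of the true-score variance is the same as above.
True-score variance = [0.66 + 0.75] − 1.3 = 1.41 − 1.3 = 0.11.
Reliability = 0.11 / 0.7 = 0.1571.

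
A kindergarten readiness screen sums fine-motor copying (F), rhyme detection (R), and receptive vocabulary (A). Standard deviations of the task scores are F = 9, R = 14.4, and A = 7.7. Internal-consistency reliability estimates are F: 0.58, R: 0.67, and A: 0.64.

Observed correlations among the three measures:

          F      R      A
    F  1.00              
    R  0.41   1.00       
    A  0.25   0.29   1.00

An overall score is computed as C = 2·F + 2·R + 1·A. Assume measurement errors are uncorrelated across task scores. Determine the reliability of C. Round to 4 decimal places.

Var(C) = 2²·9² + 2²·14.4² + 7.7² + 2·[4·9·14.4·0.41 + 2·9·7.7·0.25 + 2·14.4·7.7·0.29] = 1212.73 + 623.009 = 1835.74.
With uncorrelated errors the cross-covariances are all true-score covariance, so they carry over unchanged; only the diagonal terms shrink to ρᵢσᵢ².
True-score variance = [2²·9²·0.58 + 2²·14.4²·0.67 + 7.7²·0.64] + 623.009 = 781.59 + 623.009 = 1404.6.
Reliability = 1404.6 / 1835.74 = 0.7651.

0.7651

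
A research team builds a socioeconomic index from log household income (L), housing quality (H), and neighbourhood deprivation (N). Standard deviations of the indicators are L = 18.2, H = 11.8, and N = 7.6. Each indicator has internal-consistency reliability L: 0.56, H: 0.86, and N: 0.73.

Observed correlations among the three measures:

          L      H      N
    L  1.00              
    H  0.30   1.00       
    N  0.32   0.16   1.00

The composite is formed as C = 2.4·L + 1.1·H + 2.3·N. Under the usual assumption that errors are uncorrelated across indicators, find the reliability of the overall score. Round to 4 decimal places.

0.7120

Var(C) = 2.4²·18.2² + 1.1²·11.8² + 2.3²·7.6² + 2·[2.64·18.2·11.8·0.30 + 5.52·18.2·7.6·0.32 + 2.53·11.8·7.6·0.16] = 2381.97 + 901.442 = 3283.41.
With uncorrelated errors the cross-covariances are all true-score covariance, so they carry over unchanged; only the diagonal terms shrink to ρᵢσᵢ².
True-score variance = [2.4²·18.2²·0.56 + 1.1²·11.8²·0.86 + 2.3²·7.6²·0.73] + 901.442 = 1436.39 + 901.442 = 2337.83.
Reliability = 2337.83 / 3283.41 = 0.7120.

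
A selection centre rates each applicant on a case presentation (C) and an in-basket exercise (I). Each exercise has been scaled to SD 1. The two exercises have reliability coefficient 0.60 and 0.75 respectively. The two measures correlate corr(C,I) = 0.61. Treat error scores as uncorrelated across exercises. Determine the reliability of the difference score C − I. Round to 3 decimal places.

Var(C−I) = 1 + 1 − 2·0.61 = 2 − 1.22 = 0.78.
With uncorrelated errors the cross-covariances are all true-score covariance, so they carry over unchanged; only the diagonal terms shrink to ρᵢσᵢ².
True-score variance = [0.60 + 0.75] − 1.22 = 1.35 − 1.22 = 0.13.
Reliability = 0.13 / 0.78 = 0.167.

0.167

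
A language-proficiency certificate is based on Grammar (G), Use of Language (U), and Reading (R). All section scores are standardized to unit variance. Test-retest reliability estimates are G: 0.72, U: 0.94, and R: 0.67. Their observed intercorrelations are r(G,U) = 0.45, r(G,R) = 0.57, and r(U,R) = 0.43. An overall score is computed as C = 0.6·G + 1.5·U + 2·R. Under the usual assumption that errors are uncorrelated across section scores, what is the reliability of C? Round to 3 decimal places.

Var(C) = 0.6² + 1.5² + 2² + 2·[0.9·0.45 + 1.2·0.57 + 3·0.43] = 6.61 + 4.758 = 11.368.
Under uncorrelated errors the observed covariances equal the true-score covariances, so only the own-variance terms attenuate.
True-score variance = [0.6²·0.72 + 1.5²·0.94 + 2²·0.67] + 4.758 = 5.0542 + 4.758 = 9.8122.
Reliability = 9.8122 / 11.368 = 0.863.

0.863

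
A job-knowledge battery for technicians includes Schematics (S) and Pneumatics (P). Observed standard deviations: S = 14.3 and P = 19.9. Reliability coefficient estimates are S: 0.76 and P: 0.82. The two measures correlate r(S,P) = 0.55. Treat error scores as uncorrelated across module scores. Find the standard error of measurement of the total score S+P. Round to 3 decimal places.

Var(total) = 600.5 + 313.027 = 913.527.
True-score variance = 480.141 + 313.027 = 793.168, so reliability = 0.8682.
Error variance = 913.527 − 793.168 = 120.359; SEM = √120.359 = 10.971.

10.971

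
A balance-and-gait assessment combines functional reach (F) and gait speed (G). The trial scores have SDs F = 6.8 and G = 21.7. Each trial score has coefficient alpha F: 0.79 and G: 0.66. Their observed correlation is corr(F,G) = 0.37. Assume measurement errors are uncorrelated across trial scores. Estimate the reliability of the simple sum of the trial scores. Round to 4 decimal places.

0.7289

Var(F+G) = 6.8² + 21.7² + 2·[6.8·21.7·0.37] = 517.13 + 109.194 = 626.324.
Under uncorrelated errors the observed covariances equal the true-score covariances, so only the own-variance terms attenuate.
True-score variance = [6.8²·0.79 + 21.7²·0.66] + 109.194 = 347.317 + 109.194 = 456.511.
Reliability = 456.511 / 626.324 = 0.7289.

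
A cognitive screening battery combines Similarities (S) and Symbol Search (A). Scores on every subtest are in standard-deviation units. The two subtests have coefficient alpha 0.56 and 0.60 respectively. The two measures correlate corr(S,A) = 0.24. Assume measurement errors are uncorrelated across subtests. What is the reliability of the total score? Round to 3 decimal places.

Var(S+A) = 2 + 2·[0.24] = 2 + 0.48 = 2.48.
Because errors are independent across components, Cov(Tᵢ,Tⱼ) = Cov(Xᵢ,Xⱼ); the off-diagonal part of the true-score variance is the same as above.
True-score variance = [0.56 + 0.60] + 0.48 = 1.16 + 0.48 = 1.64.
Reliability = 1.64 / 2.48 = 0.661.

0.661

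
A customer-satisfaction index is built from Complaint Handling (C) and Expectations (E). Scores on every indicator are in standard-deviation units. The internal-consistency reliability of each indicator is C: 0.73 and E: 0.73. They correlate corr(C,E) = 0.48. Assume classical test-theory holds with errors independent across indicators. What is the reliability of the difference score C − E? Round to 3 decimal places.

0.481

Var(C−E) = 1 + 1 − 2·0.48 = 2 − 0.96 = 1.04.
Because errors are independent across components, Cov(Tᵢ,Tⱼ) = Cov(Xᵢ,Xⱼ); the off-diagonal part of the true-score variance is the same as above.
True-score variance = [0.73 + 0.73] − 0.96 = 1.46 − 0.96 = 0.5.
Reliability = 0.5 / 1.04 = 0.481.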